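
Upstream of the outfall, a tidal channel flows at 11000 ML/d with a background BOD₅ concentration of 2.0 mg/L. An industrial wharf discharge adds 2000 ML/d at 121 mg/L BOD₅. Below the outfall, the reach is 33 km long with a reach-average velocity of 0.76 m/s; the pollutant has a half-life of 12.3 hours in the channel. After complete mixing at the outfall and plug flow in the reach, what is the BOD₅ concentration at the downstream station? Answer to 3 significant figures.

Flow-weighted average: C = (11000·2.000 + 2000·121.0) / 13000 = 264000/13000 = 20.31 mg/L.
Travel time t = 33·1000 / 0.76 = 43420 s = 12.06 h.
Half-life 12.3 h → k = ln 2 / 12.3 = 0.05635 h⁻¹ = 1.352 d⁻¹.
After decay, C = 20.31 × e^(−kt) = 20.31 × 0.5068 = 10.29 mg/L.

10.3 mg/L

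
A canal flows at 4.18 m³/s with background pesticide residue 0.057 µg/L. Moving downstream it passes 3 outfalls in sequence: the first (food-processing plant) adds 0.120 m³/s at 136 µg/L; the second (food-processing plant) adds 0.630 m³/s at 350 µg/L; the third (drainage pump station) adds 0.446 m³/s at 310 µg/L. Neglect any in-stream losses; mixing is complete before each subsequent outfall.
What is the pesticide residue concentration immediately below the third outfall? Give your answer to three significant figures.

After outfall 1: Q = 4.180 + 0.1200 = 4.300 m³/s; C = (4.180·0.05700 + 0.1200·136.0)/4.300 = 3.851 µg/L.
After outfall 2: Q = 4.300 + 0.6300 = 4.930 m³/s; C = (4.300·3.851 + 0.6300·350.0)/4.930 = 48.08 µg/L.
After outfall 3: Q = 4.930 + 0.4460 = 5.376 m³/s; C = (4.930·48.08 + 0.4460·310.0)/5.376 = 69.81 µg/L.

69.8 µg/L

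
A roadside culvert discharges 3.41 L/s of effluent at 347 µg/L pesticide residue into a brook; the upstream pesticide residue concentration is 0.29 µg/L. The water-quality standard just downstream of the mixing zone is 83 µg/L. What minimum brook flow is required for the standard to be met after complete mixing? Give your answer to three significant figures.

10.9 L/s

Set C_mix = 83: (Q·0.2900 + 3.410·347.0) / (Q + 3.410) = 83
→ Q = 3.410·(347.0 − 83)/(83 − 0.2900) = 10.88 L/s.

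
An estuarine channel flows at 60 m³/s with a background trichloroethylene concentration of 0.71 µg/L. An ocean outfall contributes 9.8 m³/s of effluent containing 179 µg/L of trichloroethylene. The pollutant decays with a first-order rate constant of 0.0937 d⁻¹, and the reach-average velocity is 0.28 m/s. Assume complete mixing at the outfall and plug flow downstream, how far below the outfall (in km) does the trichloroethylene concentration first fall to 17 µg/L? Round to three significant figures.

107 km

Flow-weighted average: C = (60.00·0.7100 + 9.800·179.0) / 69.80 = 1797/69.80 = 25.74 µg/L.
Set 25.74·exp(−k·t) = 17 → t = ln(25.74/17)/k = 382600 s = 106.3 h.
Distance = v·t = 0.28·382600 = 107100 m = 107.1 km.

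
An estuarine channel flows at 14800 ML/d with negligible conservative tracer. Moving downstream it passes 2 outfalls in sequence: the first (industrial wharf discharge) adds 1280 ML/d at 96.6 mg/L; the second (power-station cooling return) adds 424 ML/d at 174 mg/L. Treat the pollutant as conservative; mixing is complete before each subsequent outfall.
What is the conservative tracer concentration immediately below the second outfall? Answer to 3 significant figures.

12.0 mg/L

Below outfall 1: Q → 16080 ML/d, C = (14800·0 + 1280·96.60)/16080 = 7.690 mg/L.
Below outfall 2: Q → 16500 ML/d, C = (16080·7.690 + 424.0·174.0)/16500 = 11.96 mg/L.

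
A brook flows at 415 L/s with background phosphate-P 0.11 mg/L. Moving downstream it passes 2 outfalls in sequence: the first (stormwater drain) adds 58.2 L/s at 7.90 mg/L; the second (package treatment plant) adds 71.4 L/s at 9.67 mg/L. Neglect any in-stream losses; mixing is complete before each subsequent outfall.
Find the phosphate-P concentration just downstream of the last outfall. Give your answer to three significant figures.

2.20 mg/L

After outfall 1: Q = 415.0 + 58.20 = 473.2 L/s; C = (415.0·0.1100 + 58.20·7.900)/473.2 = 1.068 mg/L.
After outfall 2: Q = 473.2 + 71.40 = 544.6 L/s; C = (473.2·1.068 + 71.40·9.670)/544.6 = 2.196 mg/L.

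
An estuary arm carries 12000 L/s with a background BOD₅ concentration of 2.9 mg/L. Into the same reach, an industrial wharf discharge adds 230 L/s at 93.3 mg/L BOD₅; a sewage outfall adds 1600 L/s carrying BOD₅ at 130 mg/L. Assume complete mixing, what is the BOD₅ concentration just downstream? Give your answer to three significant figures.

19.1 mg/L

After mixing, C = (12000·2.900 + 230.0·93.30 + 1600·130.0) / 13830 = 264300/13830 = 19.11 mg/L.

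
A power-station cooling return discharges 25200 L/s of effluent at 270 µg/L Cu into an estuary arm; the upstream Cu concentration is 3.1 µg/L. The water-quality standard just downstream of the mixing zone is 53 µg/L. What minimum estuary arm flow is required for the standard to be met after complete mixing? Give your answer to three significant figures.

Set C_mix = 53: (Q·3.100 + 25200·270.0) / (Q + 25200) = 53
→ Q = 25200·(270.0 − 53)/(53 − 3.100) = 109600 L/s.

110000 L/s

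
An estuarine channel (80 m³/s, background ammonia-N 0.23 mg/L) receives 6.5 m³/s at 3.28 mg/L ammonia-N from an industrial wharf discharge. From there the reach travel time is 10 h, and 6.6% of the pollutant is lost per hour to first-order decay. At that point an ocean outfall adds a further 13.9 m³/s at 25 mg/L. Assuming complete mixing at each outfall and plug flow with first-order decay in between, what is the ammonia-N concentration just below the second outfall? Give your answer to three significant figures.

Conservation of mass: C = (80.00·0.2300 + 6.500·3.280) / 86.50 = 39.72/86.50 = 0.4592 mg/L; combined flow 86.50 m³/s.
6.6%/h lost → k = −ln(1 − 0.066) = 0.06828 h⁻¹.
Decay over the reach: 0.4592·exp(−kt) = 0.4592·0.5052 = 0.2320 mg/L.
Second outfall: C = (86.50·0.2320 + 13.90·25.00)/100.4 = 3.661 mg/L.

3.66 mg/L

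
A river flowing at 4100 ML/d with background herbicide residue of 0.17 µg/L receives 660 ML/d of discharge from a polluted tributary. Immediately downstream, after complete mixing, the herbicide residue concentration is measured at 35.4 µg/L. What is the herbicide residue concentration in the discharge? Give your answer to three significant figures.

Mass balance: 4100·0.1700 + 660.0·Cₑ = 4760·35.40
→ Cₑ = (4760·35.40 − 4100·0.1700) / 660.0 = 254.3 µg/L.

254 µg/L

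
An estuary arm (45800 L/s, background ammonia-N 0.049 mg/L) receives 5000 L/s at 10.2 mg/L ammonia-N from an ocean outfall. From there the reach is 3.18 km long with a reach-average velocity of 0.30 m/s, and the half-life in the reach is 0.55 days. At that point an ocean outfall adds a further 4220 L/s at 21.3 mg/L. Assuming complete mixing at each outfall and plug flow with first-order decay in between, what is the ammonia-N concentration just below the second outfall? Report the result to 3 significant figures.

2.46 mg/L

After mixing, C = (45800·0.04900 + 5000·10.20) / 50800 = 53240/50800 = 1.048 mg/L; combined flow 50800 L/s.
Travel time t = 3.18·1000 / 0.30 = 10600 s = 2.944 h.
Half-life 0.55 d → k = ln 2 / 0.55 = 1.260 d⁻¹.
Decay over the reach: 1.048·exp(−kt) = 1.048·0.8567 = 0.8980 mg/L.
Second outfall: C = (50800·0.8980 + 4220·21.30)/55020 = 2.463 mg/L.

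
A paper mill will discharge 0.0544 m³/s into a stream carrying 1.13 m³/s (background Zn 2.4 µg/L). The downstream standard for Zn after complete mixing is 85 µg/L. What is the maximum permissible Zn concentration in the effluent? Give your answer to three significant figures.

At the limit, (Qr·Cr + Qe·Cₑ)/(Qr + Qe) = 85:
Cₑ = (1.184·85 − 1.130·2.400) / 0.05440 = 1801 µg/L.

1800 µg/L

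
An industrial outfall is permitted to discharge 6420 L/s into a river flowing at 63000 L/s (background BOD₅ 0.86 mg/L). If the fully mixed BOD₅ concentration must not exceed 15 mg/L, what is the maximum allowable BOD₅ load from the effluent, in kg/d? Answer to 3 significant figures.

Mass balance at the limit: 63000·0.8600 + 6420·Cₑ = 69420·15 → Cₑ = 153.8 mg/L.
6420 L/s = 6.420 m³/s. Load = 6.420 m³/s × 153.8 g/m³ × 86 400 s/d = 85290 kg/d.

85300 kg/d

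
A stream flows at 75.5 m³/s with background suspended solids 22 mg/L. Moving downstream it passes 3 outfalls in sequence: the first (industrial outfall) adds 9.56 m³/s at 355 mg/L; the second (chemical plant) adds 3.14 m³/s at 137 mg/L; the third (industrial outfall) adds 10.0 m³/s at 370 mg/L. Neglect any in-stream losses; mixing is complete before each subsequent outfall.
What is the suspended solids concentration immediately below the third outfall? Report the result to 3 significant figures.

93.5 mg/L

After outfall 1: Q = 75.50 + 9.560 = 85.06 m³/s; C = (75.50·22.00 + 9.560·355.0)/85.06 = 59.43 mg/L.
After outfall 2: Q = 85.06 + 3.140 = 88.20 m³/s; C = (85.06·59.43 + 3.140·137.0)/88.20 = 62.19 mg/L.
After outfall 3: Q = 88.20 + 10.00 = 98.20 m³/s; C = (88.20·62.19 + 10.00·370.0)/98.20 = 93.53 mg/L.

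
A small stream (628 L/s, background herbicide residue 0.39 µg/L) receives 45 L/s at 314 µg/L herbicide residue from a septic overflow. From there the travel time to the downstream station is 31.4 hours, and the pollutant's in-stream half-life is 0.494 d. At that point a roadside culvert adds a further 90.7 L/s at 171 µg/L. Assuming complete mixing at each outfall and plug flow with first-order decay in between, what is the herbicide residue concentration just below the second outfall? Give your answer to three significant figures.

Flow-weighted average: C = (628.0·0.3900 + 45.00·314.0) / 673.0 = 14370/673.0 = 21.36 µg/L; combined flow 673.0 L/s.
Half-life 0.494 d → k = ln 2 / 0.494 = 1.403 d⁻¹.
Applying C = C₀e^(−kt): 21.36 × 0.1595 = 3.407 µg/L.
At the second outfall, C = (673.0·3.407 + 90.70·171.0) / (673.0 + 90.70) = 23.31 µg/L.

23.3 µg/L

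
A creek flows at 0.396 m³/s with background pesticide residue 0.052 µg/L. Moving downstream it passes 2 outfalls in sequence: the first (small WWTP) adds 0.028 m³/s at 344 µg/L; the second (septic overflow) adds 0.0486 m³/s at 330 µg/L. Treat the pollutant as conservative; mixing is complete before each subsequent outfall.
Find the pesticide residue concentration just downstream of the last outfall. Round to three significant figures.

After outfall 1: Q = 0.3960 + 0.02800 = 0.4240 m³/s; C = (0.3960·0.05200 + 0.02800·344.0)/0.4240 = 22.77 µg/L.
After outfall 2: Q = 0.4240 + 0.04860 = 0.4726 m³/s; C = (0.4240·22.77 + 0.04860·330.0)/0.4726 = 54.36 µg/L.

54.4 µg/L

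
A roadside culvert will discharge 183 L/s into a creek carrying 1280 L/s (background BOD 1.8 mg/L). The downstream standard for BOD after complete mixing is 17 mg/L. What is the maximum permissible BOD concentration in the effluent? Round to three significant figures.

123 mg/L

At the limit, (Qr·Cr + Qe·Cₑ)/(Qr + Qe) = 17:
Cₑ = (1463·17 − 1280·1.800) / 183.0 = 123.3 mg/L.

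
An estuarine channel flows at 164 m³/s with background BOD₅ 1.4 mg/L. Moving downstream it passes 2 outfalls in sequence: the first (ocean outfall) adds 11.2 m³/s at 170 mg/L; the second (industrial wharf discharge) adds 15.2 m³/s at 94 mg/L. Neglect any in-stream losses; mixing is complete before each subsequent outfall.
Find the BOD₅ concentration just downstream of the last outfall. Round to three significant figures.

Below outfall 1: Q → 175.2 m³/s, C = (164.0·1.400 + 11.20·170.0)/175.2 = 12.18 mg/L.
Below outfall 2: Q → 190.4 m³/s, C = (175.2·12.18 + 15.20·94.00)/190.4 = 18.71 mg/L.

18.7 mg/L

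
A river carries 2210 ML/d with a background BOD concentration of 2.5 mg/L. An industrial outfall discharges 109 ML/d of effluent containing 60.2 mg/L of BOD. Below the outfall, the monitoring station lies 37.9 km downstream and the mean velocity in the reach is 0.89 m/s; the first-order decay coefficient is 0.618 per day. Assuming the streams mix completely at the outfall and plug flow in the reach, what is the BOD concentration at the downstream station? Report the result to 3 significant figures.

3.84 mg/L

Flow-weighted average: C = (2210·2.500 + 109.0·60.20) / 2319 = 12090/2319 = 5.212 mg/L.
Travel time t = 37.9·1000 / 0.89 = 42580 s = 11.83 h.
Applying C = C₀e^(−kt): 5.212 × 0.7374 = 3.843 mg/L.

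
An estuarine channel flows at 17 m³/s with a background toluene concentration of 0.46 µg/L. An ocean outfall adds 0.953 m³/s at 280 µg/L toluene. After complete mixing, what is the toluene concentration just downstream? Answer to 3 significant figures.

After mixing, C = (17.00·0.4600 + 0.9530·280.0) / 17.95 = 274.7/17.95 = 15.30 µg/L.

15.3 µg/L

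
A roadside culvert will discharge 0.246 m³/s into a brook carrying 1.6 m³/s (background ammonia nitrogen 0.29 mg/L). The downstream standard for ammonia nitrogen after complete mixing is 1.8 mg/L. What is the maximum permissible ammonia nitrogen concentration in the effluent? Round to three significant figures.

11.6 mg/L

At the limit, (Qr·Cr + Qe·Cₑ)/(Qr + Qe) = 1.8:
Cₑ = (1.846·1.8 − 1.600·0.2900) / 0.2460 = 11.62 mg/L.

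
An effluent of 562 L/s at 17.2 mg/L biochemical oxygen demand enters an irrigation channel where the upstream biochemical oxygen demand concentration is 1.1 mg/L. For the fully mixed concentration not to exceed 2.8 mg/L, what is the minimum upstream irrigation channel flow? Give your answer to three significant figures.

4760 L/s

Set C_mix = 2.8: (Q·1.100 + 562.0·17.20) / (Q + 562.0) = 2.8
→ Q = 562.0·(17.20 − 2.8)/(2.8 − 1.100) = 4760 L/s.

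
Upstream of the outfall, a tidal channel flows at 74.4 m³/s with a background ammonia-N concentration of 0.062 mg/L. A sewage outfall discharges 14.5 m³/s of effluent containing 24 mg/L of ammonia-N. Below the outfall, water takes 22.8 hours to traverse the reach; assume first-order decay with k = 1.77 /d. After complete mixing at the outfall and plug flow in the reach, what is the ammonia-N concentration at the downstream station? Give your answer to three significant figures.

Mixed concentration C = ΣQC/ΣQ = (74.40·0.06200 + 14.50·24.00) / 88.90 = 352.6/88.90 = 3.966 mg/L.
After decay, C = 3.966 × e^(−kt) = 3.966 × 0.1861 = 0.7381 mg/L.

0.738 mg/L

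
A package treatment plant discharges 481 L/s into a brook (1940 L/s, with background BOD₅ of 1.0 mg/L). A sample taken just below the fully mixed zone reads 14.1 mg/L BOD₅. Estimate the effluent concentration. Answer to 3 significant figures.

66.9 mg/L

Mass balance: 1940·1.000 + 481.0·Cₑ = 2421·14.10
→ Cₑ = (2421·14.10 − 1940·1.000) / 481.0 = 66.94 mg/L.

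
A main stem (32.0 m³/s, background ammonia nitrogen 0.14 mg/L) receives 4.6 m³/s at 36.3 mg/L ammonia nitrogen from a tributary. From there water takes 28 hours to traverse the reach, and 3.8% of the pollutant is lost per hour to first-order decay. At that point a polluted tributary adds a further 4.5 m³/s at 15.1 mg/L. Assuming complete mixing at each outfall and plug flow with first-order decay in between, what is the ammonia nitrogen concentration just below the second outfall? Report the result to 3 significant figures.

After mixing, C = (32.00·0.1400 + 4.600·36.30) / 36.60 = 171.5/36.60 = 4.685 mg/L; combined flow 36.60 m³/s.
3.8%/h lost → k = −ln(1 − 0.038) = 0.03874 h⁻¹.
Decay over the reach: 4.685·exp(−kt) = 4.685·0.3380 = 1.583 mg/L.
Second outfall: C = (36.60·1.583 + 4.500·15.10)/41.10 = 3.063 mg/L.

3.06 mg/L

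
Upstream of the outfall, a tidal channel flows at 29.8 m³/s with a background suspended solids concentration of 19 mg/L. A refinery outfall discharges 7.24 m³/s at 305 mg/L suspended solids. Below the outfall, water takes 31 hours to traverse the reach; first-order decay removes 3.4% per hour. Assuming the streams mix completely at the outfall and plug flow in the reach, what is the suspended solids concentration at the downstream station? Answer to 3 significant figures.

Mass balance: C = (29.80·19.00 + 7.240·305.0) / 37.04 = 2774/37.04 = 74.90 mg/L.
3.4%/h lost → k = −ln(1 − 0.034) = 0.03459 h⁻¹.
First-order decay: C = 74.90·exp(−k·t) = 74.90·0.3422 = 25.63 mg/L.

25.6 mg/L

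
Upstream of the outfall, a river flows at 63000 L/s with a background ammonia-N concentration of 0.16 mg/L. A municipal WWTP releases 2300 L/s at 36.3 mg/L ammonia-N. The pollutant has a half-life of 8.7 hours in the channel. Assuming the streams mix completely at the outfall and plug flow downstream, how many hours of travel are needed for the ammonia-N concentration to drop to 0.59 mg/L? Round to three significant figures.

Conservation of mass: C = (63000·0.1600 + 2300·36.30) / 65300 = 93570/65300 = 1.433 mg/L.
Half-life 8.7 h → k = ln 2 / 8.7 = 0.07967 h⁻¹ = 1.912 d⁻¹.
1.433·exp(−k·t) = 0.59 → t = ln(1.433/0.59)/k = 40100 s = 11.14 h.

11.1 h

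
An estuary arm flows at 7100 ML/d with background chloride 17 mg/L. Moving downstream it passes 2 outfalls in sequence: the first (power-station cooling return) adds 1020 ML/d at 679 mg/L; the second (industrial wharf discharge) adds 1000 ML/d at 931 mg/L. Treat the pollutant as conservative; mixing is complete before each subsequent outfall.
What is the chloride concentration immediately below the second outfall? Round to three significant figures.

Outfall 1: combined Q = 8120 ML/d; C = (7100·17.00 + 1020·679.0)/8120 = 100.2 mg/L.
Outfall 2: combined Q = 9120 ML/d; C = (8120·100.2 + 1000·931.0)/9120 = 191.3 mg/L.

191 mg/L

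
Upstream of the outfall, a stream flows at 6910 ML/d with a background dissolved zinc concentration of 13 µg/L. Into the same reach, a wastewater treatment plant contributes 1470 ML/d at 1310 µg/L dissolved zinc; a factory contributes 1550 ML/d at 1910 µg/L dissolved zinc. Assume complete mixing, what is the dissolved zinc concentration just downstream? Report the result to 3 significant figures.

501 µg/L

After mixing, C = (6910·13.00 + 1470·1310 + 1550·1910) / 9930 = 4976000/9930 = 501.1 µg/L.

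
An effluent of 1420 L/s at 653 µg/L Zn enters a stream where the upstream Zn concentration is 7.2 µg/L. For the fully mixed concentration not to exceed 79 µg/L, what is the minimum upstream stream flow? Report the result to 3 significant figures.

11400 L/s

Set C_mix = 79: (Q·7.200 + 1420·653.0) / (Q + 1420) = 79
→ Q = 1420·(653.0 − 79)/(79 − 7.200) = 11350 L/s.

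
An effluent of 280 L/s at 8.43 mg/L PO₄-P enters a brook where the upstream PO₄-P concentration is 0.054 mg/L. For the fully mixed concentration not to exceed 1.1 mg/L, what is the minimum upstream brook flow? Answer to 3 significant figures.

Set C_mix = 1.1: (Q·0.05400 + 280.0·8.430) / (Q + 280.0) = 1.1
→ Q = 280.0·(8.430 − 1.1)/(1.1 − 0.05400) = 1962 L/s.

1960 L/s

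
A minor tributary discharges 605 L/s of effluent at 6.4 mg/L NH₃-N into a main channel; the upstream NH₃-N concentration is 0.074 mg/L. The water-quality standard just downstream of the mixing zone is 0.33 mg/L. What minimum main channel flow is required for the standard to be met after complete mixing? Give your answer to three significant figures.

14300 L/s

Set C_mix = 0.33: (Q·0.07400 + 605.0·6.400) / (Q + 605.0) = 0.33
→ Q = 605.0·(6.400 − 0.33)/(0.33 − 0.07400) = 14350 L/s.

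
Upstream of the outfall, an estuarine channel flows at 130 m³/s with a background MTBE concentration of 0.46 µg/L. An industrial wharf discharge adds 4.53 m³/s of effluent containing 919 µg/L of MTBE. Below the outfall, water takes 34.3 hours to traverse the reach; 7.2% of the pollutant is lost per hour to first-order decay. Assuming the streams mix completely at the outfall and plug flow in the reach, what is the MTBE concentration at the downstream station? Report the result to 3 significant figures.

2.42 µg/L

Mixed concentration C = ΣQC/ΣQ = (130.0·0.4600 + 4.530·919.0) / 134.5 = 4223/134.5 = 31.39 µg/L.
7.2%/h lost → k = −ln(1 − 0.072) = 0.07472 h⁻¹.
Decay over the reach: 31.39·exp(−kt) = 31.39·0.07707 = 2.419 µg/L.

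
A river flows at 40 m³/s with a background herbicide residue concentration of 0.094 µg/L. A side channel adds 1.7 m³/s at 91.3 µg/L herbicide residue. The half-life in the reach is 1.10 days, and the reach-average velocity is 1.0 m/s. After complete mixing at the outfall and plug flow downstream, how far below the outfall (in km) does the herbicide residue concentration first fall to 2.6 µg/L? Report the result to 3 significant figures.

52.5 km

Mass balance: C = (40.00·0.09400 + 1.700·91.30) / 41.70 = 159.0/41.70 = 3.812 µg/L.
Half-life 1.10 d → k = ln 2 / 1.10 = 0.6301 d⁻¹.
Set 3.812·exp(−k·t) = 2.6 → t = ln(3.812/2.6)/k = 52470 s = 14.58 h.
Distance = v·t = 1.0·52470 = 52470 m = 52.47 km.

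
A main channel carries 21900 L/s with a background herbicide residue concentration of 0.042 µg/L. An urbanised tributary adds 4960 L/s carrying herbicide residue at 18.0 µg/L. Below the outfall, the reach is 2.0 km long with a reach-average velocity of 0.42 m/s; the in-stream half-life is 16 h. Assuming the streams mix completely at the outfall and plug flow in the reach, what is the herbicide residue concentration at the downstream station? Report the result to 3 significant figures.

3.17 µg/L

Mixed concentration C = ΣQC/ΣQ = (21900·0.04200 + 4960·18.00) / 26860 = 90200/26860 = 3.358 µg/L.
Travel time t = 2.0·1000 / 0.42 = 4762 s = 1.323 h.
Half-life 16 h → k = ln 2 / 16 = 0.04332 h⁻¹ = 1.040 d⁻¹.
Decay over the reach: 3.358·exp(−kt) = 3.358·0.9443 = 3.171 µg/L.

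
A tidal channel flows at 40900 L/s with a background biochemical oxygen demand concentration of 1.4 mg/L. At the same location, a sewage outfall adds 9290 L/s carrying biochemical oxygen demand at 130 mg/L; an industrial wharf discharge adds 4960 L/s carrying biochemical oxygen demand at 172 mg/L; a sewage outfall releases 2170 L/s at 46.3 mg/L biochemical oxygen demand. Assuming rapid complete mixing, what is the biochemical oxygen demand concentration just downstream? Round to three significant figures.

After mixing, C = (40900·1.400 + 9290·130.0 + 4960·172.0 + 2170·46.30) / 57320 = 2219000/57320 = 38.70 mg/L.

38.7 mg/L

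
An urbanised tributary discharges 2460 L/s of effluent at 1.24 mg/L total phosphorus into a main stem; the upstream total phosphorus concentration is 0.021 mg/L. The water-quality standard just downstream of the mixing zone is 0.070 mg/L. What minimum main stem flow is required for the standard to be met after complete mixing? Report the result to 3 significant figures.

Set C_mix = 0.070: (Q·0.02100 + 2460·1.240) / (Q + 2460) = 0.070
→ Q = 2460·(1.240 − 0.070)/(0.070 − 0.02100) = 58740 L/s.

58700 L/s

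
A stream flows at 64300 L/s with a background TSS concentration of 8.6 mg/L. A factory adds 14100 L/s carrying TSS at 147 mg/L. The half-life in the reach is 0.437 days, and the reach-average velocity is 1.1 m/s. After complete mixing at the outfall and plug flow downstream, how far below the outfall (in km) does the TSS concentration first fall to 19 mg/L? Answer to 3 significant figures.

After mixing, C = (64300·8.600 + 14100·147.0) / 78400 = 2626000/78400 = 33.49 mg/L.
Half-life 0.437 d → k = ln 2 / 0.437 = 1.586 d⁻¹.
Set 33.49·exp(−k·t) = 19 → t = ln(33.49/19)/k = 30880 s = 8.577 h.
Distance = v·t = 1.1·30880 = 33960 m = 33.96 km.

34.0 km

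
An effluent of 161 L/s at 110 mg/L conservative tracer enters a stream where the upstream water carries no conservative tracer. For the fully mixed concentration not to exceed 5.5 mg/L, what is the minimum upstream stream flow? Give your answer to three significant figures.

Set C_mix = 5.5: (Q·0 + 161.0·110.0) / (Q + 161.0) = 5.5
→ Q = 161.0·(110.0 − 5.5)/(5.5 − 0) = 3059 L/s.

3060 L/s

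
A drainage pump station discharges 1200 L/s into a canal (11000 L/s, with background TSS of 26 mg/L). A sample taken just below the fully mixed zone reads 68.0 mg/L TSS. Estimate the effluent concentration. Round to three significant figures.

453 mg/L

Mass balance: 11000·26.00 + 1200·Cₑ = 12200·68.00
→ Cₑ = (12200·68.00 − 11000·26.00) / 1200 = 453.0 mg/L.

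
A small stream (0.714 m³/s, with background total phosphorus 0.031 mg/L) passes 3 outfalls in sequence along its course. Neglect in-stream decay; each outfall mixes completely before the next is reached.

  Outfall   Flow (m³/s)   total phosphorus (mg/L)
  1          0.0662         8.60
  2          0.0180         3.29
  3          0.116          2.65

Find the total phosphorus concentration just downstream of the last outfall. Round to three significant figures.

1.05 mg/L

After outfall 1: Q = 0.7140 + 0.06620 = 0.7802 m³/s; C = (0.7140·0.03100 + 0.06620·8.600)/0.7802 = 0.7581 mg/L.
After outfall 2: Q = 0.7802 + 0.01800 = 0.7982 m³/s; C = (0.7802·0.7581 + 0.01800·3.290)/0.7982 = 0.8152 mg/L.
After outfall 3: Q = 0.7982 + 0.1160 = 0.9142 m³/s; C = (0.7982·0.8152 + 0.1160·2.650)/0.9142 = 1.048 mg/L.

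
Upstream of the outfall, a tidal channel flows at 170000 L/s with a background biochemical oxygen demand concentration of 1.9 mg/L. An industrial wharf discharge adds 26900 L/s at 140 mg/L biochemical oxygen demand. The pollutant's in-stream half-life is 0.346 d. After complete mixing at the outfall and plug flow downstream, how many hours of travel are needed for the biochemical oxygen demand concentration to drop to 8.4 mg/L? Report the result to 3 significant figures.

Conservation of mass: C = (170000·1.900 + 26900·140.0) / 196900 = 4089000/196900 = 20.77 mg/L.
Half-life 0.346 d → k = ln 2 / 0.346 = 2.003 d⁻¹.
20.77·exp(−k·t) = 8.4 → t = ln(20.77/8.4)/k = 39040 s = 10.84 h.

10.8 h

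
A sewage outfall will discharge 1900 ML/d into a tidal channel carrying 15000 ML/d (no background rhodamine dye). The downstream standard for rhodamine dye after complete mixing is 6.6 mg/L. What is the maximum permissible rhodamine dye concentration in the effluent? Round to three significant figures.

At the limit, (Qr·Cr + Qe·Cₑ)/(Qr + Qe) = 6.6:
Cₑ = (16900·6.6 − 15000·0) / 1900 = 58.71 mg/L.

58.7 mg/L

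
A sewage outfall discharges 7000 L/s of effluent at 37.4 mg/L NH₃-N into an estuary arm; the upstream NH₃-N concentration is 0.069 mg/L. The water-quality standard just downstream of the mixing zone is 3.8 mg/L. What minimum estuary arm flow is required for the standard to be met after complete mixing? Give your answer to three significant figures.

Set C_mix = 3.8: (Q·0.06900 + 7000·37.40) / (Q + 7000) = 3.8
→ Q = 7000·(37.40 − 3.8)/(3.8 − 0.06900) = 63040 L/s.

63000 L/s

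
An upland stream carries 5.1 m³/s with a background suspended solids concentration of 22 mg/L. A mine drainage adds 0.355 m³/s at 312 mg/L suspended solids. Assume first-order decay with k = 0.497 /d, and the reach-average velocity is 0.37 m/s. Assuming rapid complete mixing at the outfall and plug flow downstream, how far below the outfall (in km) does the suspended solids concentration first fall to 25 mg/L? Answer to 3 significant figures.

31.6 km

Mixed concentration C = ΣQC/ΣQ = (5.100·22.00 + 0.3550·312.0) / 5.455 = 223.0/5.455 = 40.87 mg/L.
Set 40.87·exp(−k·t) = 25 → t = ln(40.87/25)/k = 85460 s = 23.74 h.
Distance = v·t = 0.37·85460 = 31620 m = 31.62 km.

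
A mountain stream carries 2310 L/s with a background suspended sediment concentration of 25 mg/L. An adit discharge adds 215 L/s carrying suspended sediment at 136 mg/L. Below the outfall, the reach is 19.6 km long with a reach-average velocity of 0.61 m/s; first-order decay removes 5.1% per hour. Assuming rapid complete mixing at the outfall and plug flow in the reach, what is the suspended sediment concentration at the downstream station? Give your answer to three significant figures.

After mixing, C = (2310·25.00 + 215.0·136.0) / 2525 = 86990/2525 = 34.45 mg/L.
Travel time t = 19.6·1000 / 0.61 = 32130 s = 8.925 h.
5.1%/h lost → k = −ln(1 − 0.051) = 0.05235 h⁻¹.
First-order decay: C = 34.45·exp(−k·t) = 34.45·0.6267 = 21.59 mg/L.

21.6 mg/L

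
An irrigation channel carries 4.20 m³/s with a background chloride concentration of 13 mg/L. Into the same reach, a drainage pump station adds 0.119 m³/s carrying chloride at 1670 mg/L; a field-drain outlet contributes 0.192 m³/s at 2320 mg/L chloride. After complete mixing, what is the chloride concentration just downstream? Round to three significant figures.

155 mg/L

Conservation of mass: C = (4.200·13.00 + 0.1190·1670 + 0.1920·2320) / 4.511 = 698.8/4.511 = 154.9 mg/L.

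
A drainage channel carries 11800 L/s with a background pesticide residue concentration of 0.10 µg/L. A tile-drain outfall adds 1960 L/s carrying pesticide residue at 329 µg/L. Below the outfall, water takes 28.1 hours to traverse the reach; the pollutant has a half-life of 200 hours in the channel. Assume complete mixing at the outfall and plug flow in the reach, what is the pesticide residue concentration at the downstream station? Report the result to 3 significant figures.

42.6 µg/L

After mixing, C = (11800·0.1000 + 1960·329.0) / 13760 = 646000/13760 = 46.95 µg/L.
Half-life 200 h → k = ln 2 / 200 = 0.003466 h⁻¹ = 0.08318 d⁻¹.
Applying C = C₀e^(−kt): 46.95 × 0.9072 = 42.59 µg/L.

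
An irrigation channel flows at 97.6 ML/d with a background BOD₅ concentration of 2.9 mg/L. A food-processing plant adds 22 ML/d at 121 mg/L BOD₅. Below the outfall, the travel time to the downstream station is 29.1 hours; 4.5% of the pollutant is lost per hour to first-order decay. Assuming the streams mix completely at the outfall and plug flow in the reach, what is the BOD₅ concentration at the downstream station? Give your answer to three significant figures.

6.45 mg/L

Conservation of mass: C = (97.60·2.900 + 22.00·121.0) / 119.6 = 2945/119.6 = 24.62 mg/L.
4.5%/h lost → k = −ln(1 − 0.045) = 0.04604 h⁻¹.
After decay, C = 24.62 × e^(−kt) = 24.62 × 0.2619 = 6.448 mg/L.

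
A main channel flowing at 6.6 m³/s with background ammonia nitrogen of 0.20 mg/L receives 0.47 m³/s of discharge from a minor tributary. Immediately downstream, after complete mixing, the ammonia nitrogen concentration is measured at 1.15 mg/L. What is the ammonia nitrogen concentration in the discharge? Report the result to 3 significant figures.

Mass balance: 6.600·0.2000 + 0.4700·Cₑ = 7.070·1.150
→ Cₑ = (7.070·1.150 − 6.600·0.2000) / 0.4700 = 14.49 mg/L.

14.5 mg/L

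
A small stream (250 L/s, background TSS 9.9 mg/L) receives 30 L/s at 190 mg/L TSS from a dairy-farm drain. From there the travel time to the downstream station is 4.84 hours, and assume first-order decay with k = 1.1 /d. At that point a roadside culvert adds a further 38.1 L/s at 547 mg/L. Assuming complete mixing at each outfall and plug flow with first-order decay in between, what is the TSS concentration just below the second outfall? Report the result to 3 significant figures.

Mass balance: C = (250.0·9.900 + 30.00·190.0) / 280.0 = 8175/280.0 = 29.20 mg/L; combined flow 280.0 L/s.
Applying C = C₀e^(−kt): 29.20 × 0.8010 = 23.39 mg/L.
At the second outfall, C = (280.0·23.39 + 38.10·547.0) / (280.0 + 38.10) = 86.10 mg/L.

86.1 mg/L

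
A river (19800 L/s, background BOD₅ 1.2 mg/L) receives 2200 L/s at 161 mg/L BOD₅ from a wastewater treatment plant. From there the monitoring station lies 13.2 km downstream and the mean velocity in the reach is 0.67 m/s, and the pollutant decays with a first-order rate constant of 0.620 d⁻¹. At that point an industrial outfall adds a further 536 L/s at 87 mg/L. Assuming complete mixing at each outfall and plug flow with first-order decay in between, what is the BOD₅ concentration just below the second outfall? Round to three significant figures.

Flow-weighted average: C = (19800·1.200 + 2200·161.0) / 22000 = 378000/22000 = 17.18 mg/L; combined flow 22000 L/s.
Travel time t = 13.2·1000 / 0.67 = 19700 s = 5.473 h.
First-order decay: C = 17.18·exp(−k·t) = 17.18·0.8682 = 14.92 mg/L.
At the second outfall, C = (22000·14.92 + 536.0·87.00) / (22000 + 536.0) = 16.63 mg/L.

16.6 mg/L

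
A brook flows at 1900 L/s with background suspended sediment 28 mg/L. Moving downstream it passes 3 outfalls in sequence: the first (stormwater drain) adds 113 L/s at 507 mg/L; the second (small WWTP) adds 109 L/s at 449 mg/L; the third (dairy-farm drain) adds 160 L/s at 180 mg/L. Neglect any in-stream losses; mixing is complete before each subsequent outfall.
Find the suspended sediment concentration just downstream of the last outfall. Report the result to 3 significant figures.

Below outfall 1: Q → 2013 L/s, C = (1900·28.00 + 113.0·507.0)/2013 = 54.89 mg/L.
Below outfall 2: Q → 2122 L/s, C = (2013·54.89 + 109.0·449.0)/2122 = 75.13 mg/L.
Below outfall 3: Q → 2282 L/s, C = (2122·75.13 + 160.0·180.0)/2282 = 82.49 mg/L.

82.5 mg/L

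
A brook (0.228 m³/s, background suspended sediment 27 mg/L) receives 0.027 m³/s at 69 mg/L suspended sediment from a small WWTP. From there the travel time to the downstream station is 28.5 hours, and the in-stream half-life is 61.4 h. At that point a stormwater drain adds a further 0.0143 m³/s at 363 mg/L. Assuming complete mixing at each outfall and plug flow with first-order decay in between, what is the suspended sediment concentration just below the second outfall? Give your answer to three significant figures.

40.9 mg/L

After mixing, C = (0.2280·27.00 + 0.02700·69.00) / 0.2550 = 8.019/0.2550 = 31.45 mg/L; combined flow 0.2550 m³/s.
Half-life 61.4 h → k = ln 2 / 61.4 = 0.01129 h⁻¹ = 0.2709 d⁻¹.
First-order decay: C = 31.45·exp(−k·t) = 31.45·0.7249 = 22.80 mg/L.
At the second outfall, C = (0.2550·22.80 + 0.01430·363.0) / (0.2550 + 0.01430) = 40.86 mg/L.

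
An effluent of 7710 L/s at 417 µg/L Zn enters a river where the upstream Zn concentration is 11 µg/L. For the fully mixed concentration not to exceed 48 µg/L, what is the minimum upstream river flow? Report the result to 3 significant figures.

Set C_mix = 48: (Q·11.00 + 7710·417.0) / (Q + 7710) = 48
→ Q = 7710·(417.0 − 48)/(48 − 11.00) = 76890 L/s.

76900 L/s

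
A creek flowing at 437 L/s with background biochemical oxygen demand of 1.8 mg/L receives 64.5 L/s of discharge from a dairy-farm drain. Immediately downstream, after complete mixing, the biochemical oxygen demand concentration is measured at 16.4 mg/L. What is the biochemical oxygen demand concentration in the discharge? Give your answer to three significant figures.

Mass balance: 437.0·1.800 + 64.50·Cₑ = 501.5·16.40
→ Cₑ = (501.5·16.40 − 437.0·1.800) / 64.50 = 115.3 mg/L.

115 mg/L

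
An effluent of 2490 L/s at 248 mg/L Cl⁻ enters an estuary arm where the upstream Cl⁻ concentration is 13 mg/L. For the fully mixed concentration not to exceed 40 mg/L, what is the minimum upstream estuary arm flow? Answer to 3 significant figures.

Set C_mix = 40: (Q·13.00 + 2490·248.0) / (Q + 2490) = 40
→ Q = 2490·(248.0 − 40)/(40 − 13.00) = 19180 L/s.

19200 L/s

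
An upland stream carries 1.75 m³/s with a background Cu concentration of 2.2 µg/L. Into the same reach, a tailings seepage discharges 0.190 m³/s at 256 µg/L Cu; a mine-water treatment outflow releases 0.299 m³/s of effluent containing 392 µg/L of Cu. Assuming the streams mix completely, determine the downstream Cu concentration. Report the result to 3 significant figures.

Mixed concentration C = ΣQC/ΣQ = (1.750·2.200 + 0.1900·256.0 + 0.2990·392.0) / 2.239 = 169.7/2.239 = 75.79 µg/L.

75.8 µg/L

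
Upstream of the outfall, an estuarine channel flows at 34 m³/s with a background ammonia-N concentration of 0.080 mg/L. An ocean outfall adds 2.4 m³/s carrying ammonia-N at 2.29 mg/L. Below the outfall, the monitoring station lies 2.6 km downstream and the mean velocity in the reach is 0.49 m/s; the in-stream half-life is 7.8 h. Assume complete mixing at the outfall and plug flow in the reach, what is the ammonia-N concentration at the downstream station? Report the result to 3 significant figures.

After mixing, C = (34.00·0.08000 + 2.400·2.290) / 36.40 = 8.216/36.40 = 0.2257 mg/L.
Travel time t = 2.6·1000 / 0.49 = 5306 s = 1.474 h.
Half-life 7.8 h → k = ln 2 / 7.8 = 0.08887 h⁻¹ = 2.133 d⁻¹.
Applying C = C₀e^(−kt): 0.2257 × 0.8772 = 0.1980 mg/L.

0.198 mg/L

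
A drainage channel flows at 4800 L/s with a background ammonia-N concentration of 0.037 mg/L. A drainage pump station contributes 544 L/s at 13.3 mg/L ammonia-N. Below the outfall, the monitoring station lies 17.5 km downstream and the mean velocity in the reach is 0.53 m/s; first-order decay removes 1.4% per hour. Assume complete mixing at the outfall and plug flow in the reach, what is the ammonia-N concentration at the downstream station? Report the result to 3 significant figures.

Mass balance: C = (4800·0.03700 + 544.0·13.30) / 5344 = 7413/5344 = 1.387 mg/L.
Travel time t = 17.5·1000 / 0.53 = 33020 s = 9.172 h.
1.4%/h lost → k = −ln(1 − 0.014) = 0.01410 h⁻¹.
Applying C = C₀e^(−kt): 1.387 × 0.8787 = 1.219 mg/L.

1.22 mg/L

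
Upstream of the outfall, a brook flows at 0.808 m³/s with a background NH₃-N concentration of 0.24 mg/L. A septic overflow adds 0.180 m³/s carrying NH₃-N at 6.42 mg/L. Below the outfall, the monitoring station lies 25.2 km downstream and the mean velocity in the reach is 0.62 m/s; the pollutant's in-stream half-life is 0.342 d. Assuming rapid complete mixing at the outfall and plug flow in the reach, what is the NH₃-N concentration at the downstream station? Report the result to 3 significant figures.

0.526 mg/L

Flow-weighted average: C = (0.8080·0.2400 + 0.1800·6.420) / 0.9880 = 1.350/0.9880 = 1.366 mg/L.
Travel time t = 25.2·1000 / 0.62 = 40650 s = 11.29 h.
Half-life 0.342 d → k = ln 2 / 0.342 = 2.027 d⁻¹.
Applying C = C₀e^(−kt): 1.366 × 0.3854 = 0.5264 mg/L.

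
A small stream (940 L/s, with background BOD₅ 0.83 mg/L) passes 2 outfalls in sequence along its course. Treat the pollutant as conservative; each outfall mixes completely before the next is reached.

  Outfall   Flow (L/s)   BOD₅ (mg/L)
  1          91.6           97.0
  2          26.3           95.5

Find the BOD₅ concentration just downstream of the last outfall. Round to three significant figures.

Outfall 1: combined Q = 1032 L/s; C = (940.0·0.8300 + 91.60·97.00)/1032 = 9.369 mg/L.
Outfall 2: combined Q = 1058 L/s; C = (1032·9.369 + 26.30·95.50)/1058 = 11.51 mg/L.

11.5 mg/L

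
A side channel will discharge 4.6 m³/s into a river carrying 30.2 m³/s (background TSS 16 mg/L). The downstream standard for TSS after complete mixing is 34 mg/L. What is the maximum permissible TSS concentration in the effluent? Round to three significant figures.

At the limit, (Qr·Cr + Qe·Cₑ)/(Qr + Qe) = 34:
Cₑ = (34.80·34 − 30.20·16.00) / 4.600 = 152.2 mg/L.

152 mg/L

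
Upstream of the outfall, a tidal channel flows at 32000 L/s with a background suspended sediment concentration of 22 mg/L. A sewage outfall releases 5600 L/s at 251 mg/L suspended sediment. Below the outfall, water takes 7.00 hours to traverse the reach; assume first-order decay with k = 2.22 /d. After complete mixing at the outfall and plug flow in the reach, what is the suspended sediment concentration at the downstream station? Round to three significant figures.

Mass balance: C = (32000·22.00 + 5600·251.0) / 37600 = 2110000/37600 = 56.11 mg/L.
Decay over the reach: 56.11·exp(−kt) = 56.11·0.5234 = 29.36 mg/L.

29.4 mg/L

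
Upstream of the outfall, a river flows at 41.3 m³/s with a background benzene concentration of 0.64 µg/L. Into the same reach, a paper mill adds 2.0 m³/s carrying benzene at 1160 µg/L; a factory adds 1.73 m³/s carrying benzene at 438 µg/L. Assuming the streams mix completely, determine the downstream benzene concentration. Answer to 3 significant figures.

Conservation of mass: C = (41.30·0.6400 + 2.000·1160 + 1.730·438.0) / 45.03 = 3104/45.03 = 68.94 µg/L.

68.9 µg/L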